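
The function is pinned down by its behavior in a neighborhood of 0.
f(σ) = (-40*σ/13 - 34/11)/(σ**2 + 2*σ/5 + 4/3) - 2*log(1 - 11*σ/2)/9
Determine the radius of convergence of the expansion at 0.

Denominator factor (σ**2 + 2*σ/5 + 4/3): discriminant -388/75, complex-conjugate roots (-1/5) + ((1/15)*sqrt(291))*i and (-1/5) - ((1/15)*sqrt(291))*i; poles of order 1, moduli (2/3)*sqrt(3) and (2/3)*sqrt(3).
Branch term (-2/9)*log(1 - σ/(2/11)): its argument vanishes at σ = 2/11, a logarithmic branch point, modulus 2/11.
The radius of convergence is the smallest modulus among the singular points: 2/11.

The radius of convergence is 2/11.


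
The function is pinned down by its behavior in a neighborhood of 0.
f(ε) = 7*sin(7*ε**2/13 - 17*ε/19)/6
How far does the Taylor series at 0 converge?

The factor -sin(7*ε**2/13 - 17*ε/19) is entire and contributes no finite singular point.
The polynomial part has no poles.
No finite singular points: the Taylor series at 0 converges everywhere.

The radius of convergence is infinite.


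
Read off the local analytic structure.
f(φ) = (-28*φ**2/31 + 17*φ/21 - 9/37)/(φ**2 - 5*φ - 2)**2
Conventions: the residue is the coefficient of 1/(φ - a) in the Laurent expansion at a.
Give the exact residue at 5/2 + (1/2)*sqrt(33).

The factor φ**2 - 5*φ - 2 splits as (φ - a)(φ - a') with a = 5/2 + (1/2)*sqrt(33), a' = 5/2 - (1/2)*sqrt(33). At the order-2 pole a set g(φ) = (φ - a)^2*f(φ) = [-28*φ**2/31 + 17*φ/21 - 9/37] / (φ - a')^2.
Order-2 pole: residue = g'(a); g'(5/2 + (1/2)*sqrt(33)) = -(172801/26230743)*sqrt(33), so the residue is -(172801/26230743)*sqrt(33).

The residue is -(172801/26230743)*sqrt(33).


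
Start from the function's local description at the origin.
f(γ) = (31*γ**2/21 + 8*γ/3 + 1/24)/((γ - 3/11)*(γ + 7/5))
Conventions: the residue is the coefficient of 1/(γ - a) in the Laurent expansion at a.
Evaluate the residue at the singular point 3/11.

At the order-1 pole 3/11 set g(γ) = (γ - (3/11))*f(γ) = (31*γ**2/21 + 8*γ/3 + 1/24)/(γ + 7/5).
Simple pole: residue = g(a) at a = 3/11, which is 89315/170016.

The residue is 89315/170016.


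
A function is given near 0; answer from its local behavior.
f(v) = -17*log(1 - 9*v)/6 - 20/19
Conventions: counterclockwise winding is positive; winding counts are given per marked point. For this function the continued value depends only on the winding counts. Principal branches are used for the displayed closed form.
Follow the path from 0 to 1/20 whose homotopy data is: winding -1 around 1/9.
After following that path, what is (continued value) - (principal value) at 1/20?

Continued minus principal equals (17/3)*pi*i.

The rational part is single-valued and drops out of the difference; each branch term changes only by its own monodromy.
(-17/6)*log(1 - v/(1/9)): each positive loop around 1/9 adds 2*pi*i to the log, so winding -1 contributes (-17/6)*(-1)*2*pi*i = (17/3)*pi*i.
Summing the contributions at v = 1/20 gives (17/3)*pi*i.


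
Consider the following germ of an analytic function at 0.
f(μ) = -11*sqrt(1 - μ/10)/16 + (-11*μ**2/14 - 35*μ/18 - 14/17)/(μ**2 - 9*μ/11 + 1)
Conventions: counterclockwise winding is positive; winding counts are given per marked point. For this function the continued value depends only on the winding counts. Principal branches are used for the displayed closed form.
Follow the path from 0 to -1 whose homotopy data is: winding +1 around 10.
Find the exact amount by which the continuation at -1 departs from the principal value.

Continued minus principal equals (11/80)*sqrt(110).

The rational part is single-valued and drops out of the difference; each branch term changes only by its own monodromy.
(-11/16)*sqrt(1 - μ/(10)): winding +1 is odd, the square root flips sign, contributing -2*(-11/16)*sqrt(1 - (-1)/(10)) = -2*(-11/16)*sqrt(11/10) = (11/80)*sqrt(110).
Summing the contributions at μ = -1 gives (11/80)*sqrt(110).


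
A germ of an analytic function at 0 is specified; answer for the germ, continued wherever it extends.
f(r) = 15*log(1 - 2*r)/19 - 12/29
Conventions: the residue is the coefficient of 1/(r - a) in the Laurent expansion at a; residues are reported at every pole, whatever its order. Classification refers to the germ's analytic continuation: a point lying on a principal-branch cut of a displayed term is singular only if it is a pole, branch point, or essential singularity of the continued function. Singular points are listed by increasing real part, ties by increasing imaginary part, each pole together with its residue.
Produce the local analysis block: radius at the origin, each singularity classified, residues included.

Branch term (15/19)*log(1 - r/(1/2)): its argument vanishes at r = 1/2, a logarithmic branch point, modulus 1/2.
The radius of convergence is the smallest modulus among the singular points: 1/2.

Radius of convergence at 0: 1/2.
At 1/2: a logarithmic branch point.


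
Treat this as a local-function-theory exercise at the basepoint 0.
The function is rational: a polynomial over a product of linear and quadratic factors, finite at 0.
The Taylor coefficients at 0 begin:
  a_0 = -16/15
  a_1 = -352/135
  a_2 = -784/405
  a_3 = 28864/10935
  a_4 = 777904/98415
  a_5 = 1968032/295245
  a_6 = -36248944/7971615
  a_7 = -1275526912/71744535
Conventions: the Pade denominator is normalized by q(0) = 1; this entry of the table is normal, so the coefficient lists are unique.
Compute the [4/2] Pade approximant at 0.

Taylor coefficients needed (read off): a_0 = -16/15, a_1 = -352/135, a_2 = -784/405, a_3 = 28864/10935, a_4 = 777904/98415, a_5 = 1968032/295245, a_6 = -36248944/7971615.
Write the denominator as Q(γ) = 1 + q1*γ + q2*γ^2. Requiring Q*f - P = O(γ^7) with deg P <= 4 kills the coefficients of γ^5..γ^6 in Q*f:
  γ^5: a_5 + q1*a_4 + q2*a_3 = 0, i.e. 1968032/295245 + (777904/98415)*q1 + (28864/10935)*q2 = 0.
  γ^6: a_6 + q1*a_5 + q2*a_4 = 0, i.e. -36248944/7971615 + (1968032/295245)*q1 + (777904/98415)*q2 = 0.
Solving this linear system: q1 = -22027771150/15283083033, q2 = 246314641057/137547747297.
The numerator is Q*f truncated at degree 4: P0 = a_0 = -16/15; P1 = a_1 + q1*a_0 = -9084963712/8490601685; P2 = a_2 + q1*a_1 + q2*a_0 = -745834752/8490601685; P3 = a_3 + q1*a_2 + q2*a_1 = 6456840192/8490601685; P4 = a_4 + q1*a_3 + q2*a_2 = 5376872448/8490601685.

The Pade approximant has numerator coefficients [-16/15, -9084963712/8490601685, -745834752/8490601685, 6456840192/8490601685, 5376872448/8490601685]; denominator coefficients [1, -22027771150/15283083033, 246314641057/137547747297].


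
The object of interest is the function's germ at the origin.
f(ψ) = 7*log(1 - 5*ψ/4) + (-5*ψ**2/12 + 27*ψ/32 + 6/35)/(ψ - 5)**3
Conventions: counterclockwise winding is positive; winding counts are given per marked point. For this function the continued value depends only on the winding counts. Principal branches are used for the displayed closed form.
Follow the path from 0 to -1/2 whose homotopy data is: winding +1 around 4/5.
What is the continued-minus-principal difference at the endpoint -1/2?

Continued minus principal equals (14)*pi*i.

The rational part is single-valued and drops out of the difference; each branch term changes only by its own monodromy.
(7)*log(1 - ψ/(4/5)): each positive loop around 4/5 adds 2*pi*i to the log, so winding +1 contributes (7)*(1)*2*pi*i = (14)*pi*i.
Summing the contributions at ψ = -1/2 gives (14)*pi*i.


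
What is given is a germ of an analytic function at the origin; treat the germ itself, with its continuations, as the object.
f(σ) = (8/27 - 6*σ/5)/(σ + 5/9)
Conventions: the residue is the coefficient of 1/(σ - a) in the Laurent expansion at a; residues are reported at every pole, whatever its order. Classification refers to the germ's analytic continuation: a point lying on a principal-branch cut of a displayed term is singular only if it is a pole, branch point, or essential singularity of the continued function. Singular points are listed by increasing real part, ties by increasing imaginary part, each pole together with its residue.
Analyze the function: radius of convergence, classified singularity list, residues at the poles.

Denominator factor (σ + 5/9): pole of order 1 at -5/9, modulus 5/9.
The radius of convergence is the smallest modulus among the singular points: 5/9.
At the order-1 pole -5/9 set g(σ) = (σ - (-5/9))*f(σ) = 8/27 - 6*σ/5.
Simple pole: residue = g(a) at a = -5/9, which is 26/27.

Radius of convergence at 0: 5/9.
At -5/9: a pole of order 1; residue 26/27.


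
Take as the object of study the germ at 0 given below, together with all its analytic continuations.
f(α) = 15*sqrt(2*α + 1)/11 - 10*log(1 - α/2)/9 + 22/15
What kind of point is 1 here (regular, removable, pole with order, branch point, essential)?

The point is a regular point.

There is no denominator, hence no pole anywhere.
Branch term log(1 - α/(2)): argument at 1 is 1/2, nonzero, so 1 is not its branch point (a point on a principal cut is still regular for the continued germ).
Branch term sqrt(1 - α/(-1/2)): argument at 1 is 3, nonzero, so 1 is not its branch point (a point on a principal cut is still regular for the continued germ).
So the germ continues analytically to 1.


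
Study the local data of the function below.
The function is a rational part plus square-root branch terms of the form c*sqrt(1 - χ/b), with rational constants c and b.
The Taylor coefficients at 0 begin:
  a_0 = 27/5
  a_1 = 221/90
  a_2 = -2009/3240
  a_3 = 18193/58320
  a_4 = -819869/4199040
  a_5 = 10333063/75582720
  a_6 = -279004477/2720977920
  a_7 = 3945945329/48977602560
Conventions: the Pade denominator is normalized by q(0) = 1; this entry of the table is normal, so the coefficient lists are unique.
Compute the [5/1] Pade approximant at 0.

Taylor coefficients needed (read off): a_0 = 27/5, a_1 = 221/90, a_2 = -2009/3240, a_3 = 18193/58320, a_4 = -819869/4199040, a_5 = 10333063/75582720, a_6 = -279004477/2720977920.
Write the denominator as Q(χ) = 1 + q1*χ. Requiring Q*f - P = O(χ^7) with deg P <= 5 kills the coefficients of χ^6..χ^6 in Q*f:
  χ^6: a_6 + q1*a_5 = 0, i.e. -279004477/2720977920 + (10333063/75582720)*q1 = 0.
Solving this linear system: q1 = 279004477/371990268.
The numerator is Q*f truncated at degree 5: P0 = a_0 = 27/5; P1 = a_1 + q1*a_0 = 2420066945/371990268; P2 = a_2 + q1*a_1 = 34958005/28614636; P3 = a_3 + q1*a_2 = -455657195/2975922144; P4 = a_4 + q1*a_3 = 460932475/11903688576; P5 = a_5 + q1*a_4 = -463427515/47614754304.

The Pade approximant has numerator coefficients [27/5, 2420066945/371990268, 34958005/28614636, -455657195/2975922144, 460932475/11903688576, -463427515/47614754304]; denominator coefficients [1, 279004477/371990268].


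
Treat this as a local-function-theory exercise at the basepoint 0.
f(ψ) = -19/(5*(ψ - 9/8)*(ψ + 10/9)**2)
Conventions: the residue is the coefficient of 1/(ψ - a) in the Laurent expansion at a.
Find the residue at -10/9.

At the order-2 pole -10/9 set g(ψ) = (ψ - (-10/9))^2*f(ψ) = -19/(5*(ψ - 9/8)).
Order-2 pole: residue = g'(a); g'(-10/9) = 98496/129605, so the residue is 98496/129605.

The residue is 98496/129605.


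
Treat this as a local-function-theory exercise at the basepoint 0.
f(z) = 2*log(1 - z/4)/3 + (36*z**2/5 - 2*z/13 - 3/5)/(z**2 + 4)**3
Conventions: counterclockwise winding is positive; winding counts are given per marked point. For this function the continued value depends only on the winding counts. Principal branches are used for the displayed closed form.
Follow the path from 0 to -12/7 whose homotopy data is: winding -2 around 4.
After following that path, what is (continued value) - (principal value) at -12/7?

The rational part is single-valued and drops out of the difference; each branch term changes only by its own monodromy.
(2/3)*log(1 - z/(4)): each positive loop around 4 adds 2*pi*i to the log, so winding -2 contributes (2/3)*(-2)*2*pi*i = -(8/3)*pi*i.
Summing the contributions at z = -12/7 gives -(8/3)*pi*i.

Continued minus principal equals -(8/3)*pi*i.


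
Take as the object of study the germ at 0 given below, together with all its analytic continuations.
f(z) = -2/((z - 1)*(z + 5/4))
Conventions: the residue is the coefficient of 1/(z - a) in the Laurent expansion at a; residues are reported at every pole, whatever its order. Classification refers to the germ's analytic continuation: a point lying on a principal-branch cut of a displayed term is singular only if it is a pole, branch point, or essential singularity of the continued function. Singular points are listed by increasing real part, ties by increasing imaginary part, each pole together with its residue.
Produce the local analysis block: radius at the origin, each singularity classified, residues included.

Radius of convergence at 0: 1.
At -5/4: a pole of order 1; residue 8/9.
At 1: a pole of order 1; residue -8/9.

Denominator factor (z - 1): pole of order 1 at 1, modulus 1.
Denominator factor (z + 5/4): pole of order 1 at -5/4, modulus 5/4.
The radius of convergence is the smallest modulus among the singular points: 1.
At the order-1 pole -5/4 set g(z) = (z - (-5/4))*f(z) = -2/(z - 1).
Simple pole: residue = g(a) at a = -5/4, which is 8/9.
At the order-1 pole 1 set g(z) = (z - (1))*f(z) = -2/(z + 5/4).
Simple pole: residue = g(a) at a = 1, which is -8/9.
List the singular points by increasing real part (a conjugate pair: the negative imaginary part first).


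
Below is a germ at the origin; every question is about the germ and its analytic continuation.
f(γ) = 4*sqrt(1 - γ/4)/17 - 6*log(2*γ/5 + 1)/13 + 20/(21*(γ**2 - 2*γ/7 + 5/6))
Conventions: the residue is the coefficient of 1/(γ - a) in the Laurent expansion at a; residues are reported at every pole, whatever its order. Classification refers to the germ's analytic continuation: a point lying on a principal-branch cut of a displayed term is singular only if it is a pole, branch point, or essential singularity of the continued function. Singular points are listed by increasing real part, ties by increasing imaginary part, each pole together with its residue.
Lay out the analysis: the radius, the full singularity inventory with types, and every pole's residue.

Radius of convergence at 0: (1/6)*sqrt(30).
At -5/2: a logarithmic branch point.
At (1/7) - ((1/42)*sqrt(1434))*i: a pole of order 1; residue ((10/717)*sqrt(1434))*i.
At (1/7) + ((1/42)*sqrt(1434))*i: a pole of order 1; residue -((10/717)*sqrt(1434))*i.
At 4: an algebraic (square-root) branch point.

Denominator factor (γ**2 - 2*γ/7 + 5/6): discriminant -478/147, complex-conjugate roots (1/7) + ((1/42)*sqrt(1434))*i and (1/7) - ((1/42)*sqrt(1434))*i; poles of order 1, moduli (1/6)*sqrt(30) and (1/6)*sqrt(30).
Branch term (4/17)*sqrt(1 - γ/(4)): its argument vanishes at γ = 4, a square-root branch point, modulus 4.
Branch term (-6/13)*log(1 - γ/(-5/2)): its argument vanishes at γ = -5/2, a logarithmic branch point, modulus 5/2.
The radius of convergence is the smallest modulus among the singular points: (1/6)*sqrt(30).
The branch terms are analytic at (1/7) - ((1/42)*sqrt(1434))*i and contribute nothing to the residue; only the rational part matters.
The factor γ**2 - 2*γ/7 + 5/6 splits as (γ - a)(γ - a') with a = (1/7) - ((1/42)*sqrt(1434))*i, a' = (1/7) + ((1/42)*sqrt(1434))*i. At the order-1 pole a set g(γ) = (γ - a)*(rational part) = [20/21] / (γ - a').
Simple pole: residue = g(a) at a = (1/7) - ((1/42)*sqrt(1434))*i, which is ((10/717)*sqrt(1434))*i.
The branch terms are analytic at (1/7) + ((1/42)*sqrt(1434))*i and contribute nothing to the residue; only the rational part matters.
The factor γ**2 - 2*γ/7 + 5/6 splits as (γ - a)(γ - a') with a = (1/7) + ((1/42)*sqrt(1434))*i, a' = (1/7) - ((1/42)*sqrt(1434))*i. At the order-1 pole a set g(γ) = (γ - a)*(rational part) = [20/21] / (γ - a').
Simple pole: residue = g(a) at a = (1/7) + ((1/42)*sqrt(1434))*i, which is -((10/717)*sqrt(1434))*i.
List the singular points by increasing real part (a conjugate pair: the negative imaginary part first).


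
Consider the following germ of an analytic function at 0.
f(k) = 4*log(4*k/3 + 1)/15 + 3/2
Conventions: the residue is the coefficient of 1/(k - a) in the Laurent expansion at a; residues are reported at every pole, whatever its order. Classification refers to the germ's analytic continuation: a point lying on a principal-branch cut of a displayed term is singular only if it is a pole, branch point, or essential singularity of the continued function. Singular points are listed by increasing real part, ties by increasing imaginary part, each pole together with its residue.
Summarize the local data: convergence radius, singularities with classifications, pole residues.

Branch term (4/15)*log(1 - k/(-3/4)): its argument vanishes at k = -3/4, a logarithmic branch point, modulus 3/4.
The radius of convergence is the smallest modulus among the singular points: 3/4.

Radius of convergence at 0: 3/4.
At -3/4: a logarithmic branch point.


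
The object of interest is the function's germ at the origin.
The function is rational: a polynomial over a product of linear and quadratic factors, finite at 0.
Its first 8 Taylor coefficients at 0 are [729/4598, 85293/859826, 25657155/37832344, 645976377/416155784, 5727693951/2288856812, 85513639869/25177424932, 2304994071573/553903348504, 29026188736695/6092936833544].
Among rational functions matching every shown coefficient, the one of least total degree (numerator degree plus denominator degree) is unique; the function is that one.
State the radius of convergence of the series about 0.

No rational of total degree below 5 reproduces all 8 coefficients; solving the [2/3] Pade equations on them gives f(ω) = (-11*ω**2/8 + 9*ω/17 - 11/38)/(ω - 11/9)**3, whose expansion matches every shown term.
Denominator factor (ω - 11/9)^3: pole of order 3 at 11/9, modulus 11/9.
The radius of convergence is the smallest modulus among the singular points: 11/9.

The radius of convergence is 11/9.


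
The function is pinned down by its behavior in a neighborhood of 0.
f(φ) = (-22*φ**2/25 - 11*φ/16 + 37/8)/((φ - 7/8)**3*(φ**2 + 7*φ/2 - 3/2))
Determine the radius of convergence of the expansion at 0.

The radius of convergence is -7/4 + (1/4)*sqrt(73).

Denominator factor (φ - 7/8)^3: pole of order 3 at 7/8, modulus 7/8.
Denominator factor (φ**2 + 7*φ/2 - 3/2): discriminant 73/4, real irrational roots -7/4 + (1/4)*sqrt(73) and -7/4 - (1/4)*sqrt(73); poles of order 1, moduli -7/4 + (1/4)*sqrt(73) and 7/4 + (1/4)*sqrt(73).
The radius of convergence is the smallest modulus among the singular points: -7/4 + (1/4)*sqrt(73).


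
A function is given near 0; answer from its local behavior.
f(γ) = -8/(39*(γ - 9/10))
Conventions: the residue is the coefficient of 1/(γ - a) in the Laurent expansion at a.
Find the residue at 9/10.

At the order-1 pole 9/10 set g(γ) = (γ - (9/10))*f(γ) = -8/39.
Simple pole: residue = g(a) at a = 9/10, which is -8/39.

The residue is -8/39.


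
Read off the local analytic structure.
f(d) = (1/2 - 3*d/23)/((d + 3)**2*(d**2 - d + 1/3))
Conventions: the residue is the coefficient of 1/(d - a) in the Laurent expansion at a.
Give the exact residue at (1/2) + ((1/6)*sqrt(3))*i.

The residue is (-1917/125948) - ((4317/125948)*sqrt(3))*i.

The factor d**2 - d + 1/3 splits as (d - a)(d - a') with a = (1/2) + ((1/6)*sqrt(3))*i, a' = (1/2) - ((1/6)*sqrt(3))*i. At the order-1 pole a set g(d) = (d - a)*f(d) = [(1/2 - 3*d/23)/(d + 3)**2] / (d - a').
Simple pole: residue = g(a) at a = (1/2) + ((1/6)*sqrt(3))*i, which is (-1917/125948) - ((4317/125948)*sqrt(3))*i.


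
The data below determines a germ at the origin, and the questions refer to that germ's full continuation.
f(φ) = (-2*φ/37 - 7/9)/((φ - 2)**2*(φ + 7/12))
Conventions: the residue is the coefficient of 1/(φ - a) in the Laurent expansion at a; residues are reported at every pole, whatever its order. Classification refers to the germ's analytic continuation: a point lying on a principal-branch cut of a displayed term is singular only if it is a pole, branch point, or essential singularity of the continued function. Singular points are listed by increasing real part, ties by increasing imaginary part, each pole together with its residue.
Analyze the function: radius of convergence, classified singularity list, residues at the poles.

Radius of convergence at 0: 7/12.
At -7/12: a pole of order 1; residue -3976/35557.
At 2: a pole of order 2; residue 3976/35557.

Denominator factor (φ - 2)^2: pole of order 2 at 2, modulus 2.
Denominator factor (φ + 7/12): pole of order 1 at -7/12, modulus 7/12.
The radius of convergence is the smallest modulus among the singular points: 7/12.
At the order-1 pole -7/12 set g(φ) = (φ - (-7/12))*f(φ) = (-2*φ/37 - 7/9)/(φ - 2)**2.
Simple pole: residue = g(a) at a = -7/12, which is -3976/35557.
At the order-2 pole 2 set g(φ) = (φ - (2))^2*f(φ) = (-2*φ/37 - 7/9)/(φ + 7/12).
Order-2 pole: residue = g'(a); g'(2) = 3976/35557, so the residue is 3976/35557.
List the singular points by increasing real part (a conjugate pair: the negative imaginary part first).


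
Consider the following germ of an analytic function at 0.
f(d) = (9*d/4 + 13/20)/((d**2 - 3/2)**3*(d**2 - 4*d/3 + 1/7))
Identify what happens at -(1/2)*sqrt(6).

The point is a pole of order 3.

The denominator factor d**2 - 3/2 vanishes at -(1/2)*sqrt(6) and appears to the power 3; the numerator there equals 13/20 - (9/8)*sqrt(6), nonzero, and no other factor vanishes.
Hence a pole whose order is the multiplicity, 3.


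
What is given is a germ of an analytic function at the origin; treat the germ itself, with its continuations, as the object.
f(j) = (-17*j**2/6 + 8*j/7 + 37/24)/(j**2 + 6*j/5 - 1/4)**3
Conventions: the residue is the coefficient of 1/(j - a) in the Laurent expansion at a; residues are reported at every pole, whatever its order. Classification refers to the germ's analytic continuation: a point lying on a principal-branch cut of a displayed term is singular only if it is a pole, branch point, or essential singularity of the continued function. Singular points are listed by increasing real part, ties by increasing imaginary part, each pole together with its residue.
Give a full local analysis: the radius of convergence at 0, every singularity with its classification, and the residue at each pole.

Radius of convergence at 0: -3/5 + (1/10)*sqrt(61).
At -3/5 - (1/10)*sqrt(61): a pole of order 3; residue -(162250/4766601)*sqrt(61).
At -3/5 + (1/10)*sqrt(61): a pole of order 3; residue (162250/4766601)*sqrt(61).


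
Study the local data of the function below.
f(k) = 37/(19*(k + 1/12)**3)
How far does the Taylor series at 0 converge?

The radius of convergence is 1/12.

Denominator factor (k + 1/12)^3: pole of order 3 at -1/12, modulus 1/12.
The radius of convergence is the smallest modulus among the singular points: 1/12.


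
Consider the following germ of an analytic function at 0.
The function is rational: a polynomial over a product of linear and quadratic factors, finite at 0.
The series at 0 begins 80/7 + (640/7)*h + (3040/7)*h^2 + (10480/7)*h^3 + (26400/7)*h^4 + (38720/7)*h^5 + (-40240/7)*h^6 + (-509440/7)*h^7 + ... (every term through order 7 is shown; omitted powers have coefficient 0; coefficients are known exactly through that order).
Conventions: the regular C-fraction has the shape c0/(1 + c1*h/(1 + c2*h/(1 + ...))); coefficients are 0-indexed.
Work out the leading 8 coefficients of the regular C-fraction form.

The regular C-fraction coefficients are [80/7, -8, 13/4, -99/52, 965/1287, -66235/38214, 3168/196667, -386/1019].

Taylor coefficients (read off): a_0 = 80/7, a_1 = 640/7, a_2 = 3040/7, a_3 = 10480/7, a_4 = 26400/7, a_5 = 38720/7, a_6 = -40240/7, a_7 = -509440/7.
c0 = a_0 = 80/7. Peel one level at a time: if S = 1 + c*h/S' with S'(0) = 1, then c is the h-coefficient of S and S' = c*h/(S - 1).
S_1 = c0/f = 1 + (-8)*h + (26)*h^2 + ...; c1 = -8.
S_2 = c1*h/(S_1 - 1) = 1 + (13/4)*h + (99/16)*h^2 + ...; c2 = 13/4.
S_3 = c2*h/(S_2 - 1) = 1 + (-99/52)*h + (965/676)*h^2 + ...; c3 = -99/52.
S_4 = c3*h/(S_3 - 1) = 1 + (965/1287)*h + (25475/19602)*h^2 + ...; c4 = 965/1287.
S_5 = c4*h/(S_4 - 1) = 1 + (-66235/38214)*h + (1040/37249)*h^2 + ...; c5 = -66235/38214.
S_6 = c5*h/(S_5 - 1) = 1 + (3168/196667)*h + (6336/1038361)*h^2 + ...; c6 = 3168/196667.
S_7 = c6*h/(S_6 - 1) = 1 + (-386/1019)*h + ...; c7 = -386/1019.


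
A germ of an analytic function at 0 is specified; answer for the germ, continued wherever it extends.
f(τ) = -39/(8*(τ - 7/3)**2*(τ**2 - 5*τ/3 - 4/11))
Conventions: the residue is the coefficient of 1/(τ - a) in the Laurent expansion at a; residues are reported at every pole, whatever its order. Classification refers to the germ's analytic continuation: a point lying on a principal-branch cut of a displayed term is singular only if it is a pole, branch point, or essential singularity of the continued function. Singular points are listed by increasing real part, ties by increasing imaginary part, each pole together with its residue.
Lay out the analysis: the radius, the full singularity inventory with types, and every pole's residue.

Radius of convergence at 0: -5/6 + (1/66)*sqrt(4609).
At 5/6 - (1/66)*sqrt(4609): a pole of order 1; residue -1146717/222784 + (7586865/93346496)*sqrt(4609).
At 5/6 + (1/66)*sqrt(4609): a pole of order 1; residue -1146717/222784 - (7586865/93346496)*sqrt(4609).
At 7/3: a pole of order 2; residue 1146717/111392.


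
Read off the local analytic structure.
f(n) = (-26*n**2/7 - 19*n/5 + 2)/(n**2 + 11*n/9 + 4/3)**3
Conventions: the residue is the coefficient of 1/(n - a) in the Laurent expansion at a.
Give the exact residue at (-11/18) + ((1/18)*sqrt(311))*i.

The factor n**2 + 11*n/9 + 4/3 splits as (n - a)(n - a') with a = (-11/18) + ((1/18)*sqrt(311))*i, a' = (-11/18) - ((1/18)*sqrt(311))*i. At the order-3 pole a set g(n) = (n - a)^3*f(n) = [-26*n**2/7 - 19*n/5 + 2] / (n - a')^3.
Order-3 pole: residue = g''(a)/2; g''((-11/18) + ((1/18)*sqrt(311))*i) = -((43318638/1052808085)*sqrt(311))*i, so the residue is -((21659319/1052808085)*sqrt(311))*i.

The residue is -((21659319/1052808085)*sqrt(311))*i.


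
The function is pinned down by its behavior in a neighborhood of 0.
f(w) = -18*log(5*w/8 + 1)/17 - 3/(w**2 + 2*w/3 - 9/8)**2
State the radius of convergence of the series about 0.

The radius of convergence is -1/3 + (1/12)*sqrt(178).

Denominator factor (w**2 + 2*w/3 - 9/8)^2: discriminant 89/18, real irrational roots -1/3 + (1/12)*sqrt(178) and -1/3 - (1/12)*sqrt(178); poles of order 2, moduli -1/3 + (1/12)*sqrt(178) and 1/3 + (1/12)*sqrt(178).
Branch term (-18/17)*log(1 - w/(-8/5)): its argument vanishes at w = -8/5, a logarithmic branch point, modulus 8/5.
The radius of convergence is the smallest modulus among the singular points: -1/3 + (1/12)*sqrt(178).


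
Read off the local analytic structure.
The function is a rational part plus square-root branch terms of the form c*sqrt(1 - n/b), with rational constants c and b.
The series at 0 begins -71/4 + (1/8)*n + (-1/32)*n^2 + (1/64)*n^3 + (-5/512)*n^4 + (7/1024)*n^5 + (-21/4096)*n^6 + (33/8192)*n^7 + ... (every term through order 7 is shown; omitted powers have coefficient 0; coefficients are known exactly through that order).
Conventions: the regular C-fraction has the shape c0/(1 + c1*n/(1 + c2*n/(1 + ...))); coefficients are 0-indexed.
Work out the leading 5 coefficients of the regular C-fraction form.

Taylor coefficients (read off): a_0 = -71/4, a_1 = 1/8, a_2 = -1/32, a_3 = 1/64, a_4 = -5/512.
c0 = a_0 = -71/4. Peel one level at a time: if S = 1 + c*n/S' with S'(0) = 1, then c is the n-coefficient of S and S' = c*n/(S - 1).
S_1 = c0/f = 1 + (1/142)*n + (-69/40328)*n^2 + ...; c1 = 1/142.
S_2 = c1*n/(S_1 - 1) = 1 + (69/284)*n + (-1/16)*n^2 + ...; c2 = 69/284.
S_3 = c2*n/(S_2 - 1) = 1 + (71/276)*n + (-4757/76176)*n^2 + ...; c3 = 71/276.
S_4 = c3*n/(S_3 - 1) = 1 + (67/276)*n + ...; c4 = 67/276.

The regular C-fraction coefficients are [-71/4, 1/142, 69/284, 71/276, 67/276].


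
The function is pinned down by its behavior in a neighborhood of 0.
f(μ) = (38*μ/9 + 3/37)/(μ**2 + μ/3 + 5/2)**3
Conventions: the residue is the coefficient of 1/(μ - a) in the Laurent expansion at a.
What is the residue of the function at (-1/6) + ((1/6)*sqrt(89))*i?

The residue is ((33588/26083853)*sqrt(89))*i.

The factor μ**2 + μ/3 + 5/2 splits as (μ - a)(μ - a') with a = (-1/6) + ((1/6)*sqrt(89))*i, a' = (-1/6) - ((1/6)*sqrt(89))*i. At the order-3 pole a set g(μ) = (μ - a)^3*f(μ) = [38*μ/9 + 3/37] / (μ - a')^3.
Order-3 pole: residue = g''(a)/2; g''((-1/6) + ((1/6)*sqrt(89))*i) = ((67176/26083853)*sqrt(89))*i, so the residue is ((33588/26083853)*sqrt(89))*i.


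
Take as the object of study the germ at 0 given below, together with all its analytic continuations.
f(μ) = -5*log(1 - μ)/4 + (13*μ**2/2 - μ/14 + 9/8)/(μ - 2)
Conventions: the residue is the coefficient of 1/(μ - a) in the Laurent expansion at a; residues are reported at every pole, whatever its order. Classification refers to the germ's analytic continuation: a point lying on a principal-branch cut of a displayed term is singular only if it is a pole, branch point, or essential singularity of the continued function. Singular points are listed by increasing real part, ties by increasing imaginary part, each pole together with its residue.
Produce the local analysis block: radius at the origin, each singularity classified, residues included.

Radius of convergence at 0: 1.
At 1: a logarithmic branch point.
At 2: a pole of order 1; residue 1511/56.

Denominator factor (μ - 2): pole of order 1 at 2, modulus 2.
Branch term (-5/4)*log(1 - μ/(1)): its argument vanishes at μ = 1, a logarithmic branch point, modulus 1.
The radius of convergence is the smallest modulus among the singular points: 1.
The branch term is analytic at 2 and contributes nothing to the residue; only the rational part matters.
At the order-1 pole 2 set g(μ) = (μ - (2))*(rational part) = 13*μ**2/2 - μ/14 + 9/8.
Simple pole: residue = g(a) at a = 2, which is 1511/56.
List the singular points by increasing real part (a conjugate pair: the negative imaginary part first).


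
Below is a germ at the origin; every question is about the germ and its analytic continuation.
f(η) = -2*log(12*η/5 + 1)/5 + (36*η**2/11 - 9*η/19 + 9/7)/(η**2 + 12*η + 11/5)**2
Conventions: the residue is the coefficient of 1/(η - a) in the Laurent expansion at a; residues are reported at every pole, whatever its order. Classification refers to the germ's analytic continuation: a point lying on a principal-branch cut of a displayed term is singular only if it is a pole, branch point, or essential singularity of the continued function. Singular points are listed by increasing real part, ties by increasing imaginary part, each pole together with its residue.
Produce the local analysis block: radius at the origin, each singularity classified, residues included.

Radius of convergence at 0: 6 - (13/5)*sqrt(5).
At -6 - (13/5)*sqrt(5): a pole of order 2; residue (7533/1168804)*sqrt(5).
At -5/12: a logarithmic branch point.
At -6 + (13/5)*sqrt(5): a pole of order 2; residue -(7533/1168804)*sqrt(5).


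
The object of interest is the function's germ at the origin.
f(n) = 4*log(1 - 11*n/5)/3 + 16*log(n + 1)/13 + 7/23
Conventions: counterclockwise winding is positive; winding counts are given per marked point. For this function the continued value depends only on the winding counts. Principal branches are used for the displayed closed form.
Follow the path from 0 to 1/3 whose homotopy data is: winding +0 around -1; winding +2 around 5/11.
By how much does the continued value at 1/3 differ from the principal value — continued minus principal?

The rational part is single-valued and drops out of the difference; each branch term changes only by its own monodromy.
(4/3)*log(1 - n/(5/11)): each positive loop around 5/11 adds 2*pi*i to the log, so winding +2 contributes (4/3)*(2)*2*pi*i = (16/3)*pi*i.
(16/13)*log(1 - n/(-1)): winding 0 around -1, so this term returns to its principal value, contribution 0.
Summing the contributions at n = 1/3 gives (16/3)*pi*i.

Continued minus principal equals (16/3)*pi*i.


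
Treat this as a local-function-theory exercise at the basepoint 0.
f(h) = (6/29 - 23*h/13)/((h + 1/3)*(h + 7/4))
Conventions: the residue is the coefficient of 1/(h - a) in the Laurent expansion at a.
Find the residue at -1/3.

At the order-1 pole -1/3 set g(h) = (h - (-1/3))*f(h) = (6/29 - 23*h/13)/(h + 7/4).
Simple pole: residue = g(a) at a = -1/3, which is 212/377.

The residue is 212/377.


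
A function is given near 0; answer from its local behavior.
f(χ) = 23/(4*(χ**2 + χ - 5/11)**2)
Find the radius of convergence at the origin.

Denominator factor (χ**2 + χ - 5/11)^2: discriminant 31/11, real irrational roots -1/2 + (1/22)*sqrt(341) and -1/2 - (1/22)*sqrt(341); poles of order 2, moduli -1/2 + (1/22)*sqrt(341) and 1/2 + (1/22)*sqrt(341).
The radius of convergence is the smallest modulus among the singular points: -1/2 + (1/22)*sqrt(341).

The radius of convergence is -1/2 + (1/22)*sqrt(341).


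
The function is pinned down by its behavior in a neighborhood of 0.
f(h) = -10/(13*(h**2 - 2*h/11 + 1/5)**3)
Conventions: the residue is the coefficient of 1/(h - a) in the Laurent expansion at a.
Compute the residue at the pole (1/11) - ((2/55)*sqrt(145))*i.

The factor h**2 - 2*h/11 + 1/5 splits as (h - a)(h - a') with a = (1/11) - ((2/55)*sqrt(145))*i, a' = (1/11) + ((2/55)*sqrt(145))*i. At the order-3 pole a set g(h) = (h - a)^3*f(h) = [-10/13] / (h - a')^3.
Order-3 pole: residue = g''(a)/2; g''((1/11) - ((2/55)*sqrt(145))*i) = -((60394125/40583296)*sqrt(145))*i, so the residue is -((60394125/81166592)*sqrt(145))*i.

The residue is -((60394125/81166592)*sqrt(145))*i.


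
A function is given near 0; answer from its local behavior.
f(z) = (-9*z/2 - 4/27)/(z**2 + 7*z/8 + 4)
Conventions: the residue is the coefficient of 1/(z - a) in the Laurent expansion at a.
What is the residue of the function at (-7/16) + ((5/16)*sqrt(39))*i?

The residue is (-9/4) - ((121/1620)*sqrt(39))*i.

The factor z**2 + 7*z/8 + 4 splits as (z - a)(z - a') with a = (-7/16) + ((5/16)*sqrt(39))*i, a' = (-7/16) - ((5/16)*sqrt(39))*i. At the order-1 pole a set g(z) = (z - a)*f(z) = [-9*z/2 - 4/27] / (z - a').
Simple pole: residue = g(a) at a = (-7/16) + ((5/16)*sqrt(39))*i, which is (-9/4) - ((121/1620)*sqrt(39))*i.


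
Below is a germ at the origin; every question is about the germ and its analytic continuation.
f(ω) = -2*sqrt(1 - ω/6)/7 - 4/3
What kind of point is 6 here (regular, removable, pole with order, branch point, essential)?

The term (-2/7)*sqrt(1 - ω/(6)) has argument 1 - 6/(6) = 0 at 6: a square-root (algebraic, two-sheeted) branch point; the remaining terms are analytic or single-valued there.

The point is an algebraic (square-root) branch point.


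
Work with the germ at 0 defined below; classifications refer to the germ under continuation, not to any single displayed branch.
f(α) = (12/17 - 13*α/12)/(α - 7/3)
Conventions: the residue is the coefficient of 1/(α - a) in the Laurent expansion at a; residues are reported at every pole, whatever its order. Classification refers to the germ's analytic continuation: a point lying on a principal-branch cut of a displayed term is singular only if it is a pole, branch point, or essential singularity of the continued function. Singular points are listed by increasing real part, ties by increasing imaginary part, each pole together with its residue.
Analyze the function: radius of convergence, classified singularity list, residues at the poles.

Denominator factor (α - 7/3): pole of order 1 at 7/3, modulus 7/3.
The radius of convergence is the smallest modulus among the singular points: 7/3.
At the order-1 pole 7/3 set g(α) = (α - (7/3))*f(α) = 12/17 - 13*α/12.
Simple pole: residue = g(a) at a = 7/3, which is -1115/612.

Radius of convergence at 0: 7/3.
At 7/3: a pole of order 1; residue -1115/612.


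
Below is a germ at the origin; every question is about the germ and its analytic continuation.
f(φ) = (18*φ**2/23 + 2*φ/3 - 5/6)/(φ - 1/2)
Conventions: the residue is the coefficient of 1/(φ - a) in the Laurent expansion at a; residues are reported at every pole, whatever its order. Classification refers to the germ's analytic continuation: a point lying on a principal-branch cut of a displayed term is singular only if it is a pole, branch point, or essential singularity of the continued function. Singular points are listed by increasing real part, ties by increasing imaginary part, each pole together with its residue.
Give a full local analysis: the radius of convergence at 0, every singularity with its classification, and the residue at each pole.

Radius of convergence at 0: 1/2.
At 1/2: a pole of order 1; residue -7/23.

Denominator factor (φ - 1/2): pole of order 1 at 1/2, modulus 1/2.
The radius of convergence is the smallest modulus among the singular points: 1/2.
At the order-1 pole 1/2 set g(φ) = (φ - (1/2))*f(φ) = 18*φ**2/23 + 2*φ/3 - 5/6.
Simple pole: residue = g(a) at a = 1/2, which is -7/23.


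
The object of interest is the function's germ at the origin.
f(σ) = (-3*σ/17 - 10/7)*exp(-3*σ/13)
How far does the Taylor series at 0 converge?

The radius of convergence is infinite.

The factor exp(-3*σ/13) is entire and contributes no finite singular point.
The polynomial part has no poles.
No finite singular points: the Taylor series at 0 converges everywhere.


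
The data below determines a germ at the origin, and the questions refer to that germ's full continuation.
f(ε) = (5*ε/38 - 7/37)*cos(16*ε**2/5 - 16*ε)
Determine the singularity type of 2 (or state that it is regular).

The point is a regular point.

There is no denominator, hence no pole anywhere.
The factor cos(16*ε**2/5 - 16*ε) is entire.
So the germ continues analytically to 2.


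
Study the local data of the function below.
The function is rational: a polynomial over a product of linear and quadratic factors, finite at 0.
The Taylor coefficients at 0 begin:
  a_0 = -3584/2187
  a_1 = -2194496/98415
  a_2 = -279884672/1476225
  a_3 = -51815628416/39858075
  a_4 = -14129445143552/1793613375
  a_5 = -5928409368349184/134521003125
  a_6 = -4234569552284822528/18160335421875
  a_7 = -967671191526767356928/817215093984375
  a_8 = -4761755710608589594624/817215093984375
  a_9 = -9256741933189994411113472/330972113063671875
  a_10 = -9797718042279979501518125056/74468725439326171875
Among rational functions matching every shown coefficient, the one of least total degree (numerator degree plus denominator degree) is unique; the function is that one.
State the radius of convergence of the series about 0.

No rational of total degree below 9 reproduces all 11 coefficients; solving the [1/8] Pade equations on them gives f(σ) = (σ/2 - 28/27)/((σ - 9/4)**2*(σ**2 - 11*σ/5 + 1/2)**3), whose expansion matches every shown term.
Denominator factor (σ**2 - 11*σ/5 + 1/2)^3: discriminant 71/25, real irrational roots 11/10 + (1/10)*sqrt(71) and 11/10 - (1/10)*sqrt(71); poles of order 3, moduli 11/10 + (1/10)*sqrt(71) and 11/10 - (1/10)*sqrt(71).
Denominator factor (σ - 9/4)^2: pole of order 2 at 9/4, modulus 9/4.
The radius of convergence is the smallest modulus among the singular points: 11/10 - (1/10)*sqrt(71).

The radius of convergence is 11/10 - (1/10)*sqrt(71).


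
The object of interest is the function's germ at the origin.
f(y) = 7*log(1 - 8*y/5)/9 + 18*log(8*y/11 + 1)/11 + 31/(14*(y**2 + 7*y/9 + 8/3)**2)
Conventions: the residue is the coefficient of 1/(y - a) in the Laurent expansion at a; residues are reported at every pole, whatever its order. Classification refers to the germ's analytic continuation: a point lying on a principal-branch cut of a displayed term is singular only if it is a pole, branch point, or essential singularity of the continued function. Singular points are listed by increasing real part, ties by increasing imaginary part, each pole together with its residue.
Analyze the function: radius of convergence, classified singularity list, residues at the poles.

Radius of convergence at 0: 5/8.
At -11/8: a logarithmic branch point.
At (-7/18) - ((1/18)*sqrt(815))*i: a pole of order 2; residue ((22599/4649575)*sqrt(815))*i.
At (-7/18) + ((1/18)*sqrt(815))*i: a pole of order 2; residue -((22599/4649575)*sqrt(815))*i.
At 5/8: a logarithmic branch point.
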